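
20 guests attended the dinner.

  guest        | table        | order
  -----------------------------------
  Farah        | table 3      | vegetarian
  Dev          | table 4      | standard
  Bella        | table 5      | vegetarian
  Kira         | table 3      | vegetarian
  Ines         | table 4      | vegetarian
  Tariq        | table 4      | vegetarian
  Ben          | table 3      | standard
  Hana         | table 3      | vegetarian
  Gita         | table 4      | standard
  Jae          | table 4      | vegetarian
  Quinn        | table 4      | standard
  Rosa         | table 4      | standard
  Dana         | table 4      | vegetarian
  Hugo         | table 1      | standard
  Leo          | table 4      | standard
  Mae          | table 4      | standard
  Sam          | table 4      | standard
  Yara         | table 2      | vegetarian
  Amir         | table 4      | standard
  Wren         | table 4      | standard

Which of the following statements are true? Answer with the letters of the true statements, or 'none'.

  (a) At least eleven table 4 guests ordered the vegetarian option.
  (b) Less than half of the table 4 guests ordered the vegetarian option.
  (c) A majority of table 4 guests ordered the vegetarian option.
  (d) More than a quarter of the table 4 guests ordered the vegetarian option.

(b), (d)

|A| = 13, |A ∩ B| = 4, |A ∖ B| = 9.
(a) |A ∩ B| ≥ 11: fails.
(b) |A ∩ B| < |A ∖ B|: holds.
(c) |A ∩ B| > |A ∖ B|: fails.
(d) |A ∩ B| / |A| > 1/4: holds.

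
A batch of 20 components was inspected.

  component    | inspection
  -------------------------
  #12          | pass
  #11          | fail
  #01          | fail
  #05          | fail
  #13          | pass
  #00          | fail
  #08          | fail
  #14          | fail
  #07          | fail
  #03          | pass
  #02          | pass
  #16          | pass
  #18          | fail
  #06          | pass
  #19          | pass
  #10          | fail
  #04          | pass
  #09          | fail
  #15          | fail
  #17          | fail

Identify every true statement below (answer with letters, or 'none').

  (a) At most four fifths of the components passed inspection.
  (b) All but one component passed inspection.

(a)

|A| = 20, |A ∩ B| = 8, |A ∖ B| = 12.
(a) |A ∩ B| / |A| ≤ 4/5: holds.
(b) |A ∖ B| = 1: fails.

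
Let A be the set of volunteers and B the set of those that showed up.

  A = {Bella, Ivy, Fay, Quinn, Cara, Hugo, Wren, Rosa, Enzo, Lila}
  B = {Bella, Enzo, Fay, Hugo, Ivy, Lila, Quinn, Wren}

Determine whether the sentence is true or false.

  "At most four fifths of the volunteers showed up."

True

Truth condition: |A ∩ B| / |A| ≤ 4/5.
A (the restrictor) = {Bella, Ivy, Fay, Quinn, Cara, Hugo, Wren, Rosa, Enzo, Lila}, |A| = 10.
A ∩ B = {Bella, Ivy, Fay, Quinn, Hugo, Wren, Enzo, Lila}, so |A ∩ B| = 8.
A ∖ B = {Cara, Rosa}, so |A ∖ B| = 2.
|A ∩ B|/|A| = 8/10, so the statement is true.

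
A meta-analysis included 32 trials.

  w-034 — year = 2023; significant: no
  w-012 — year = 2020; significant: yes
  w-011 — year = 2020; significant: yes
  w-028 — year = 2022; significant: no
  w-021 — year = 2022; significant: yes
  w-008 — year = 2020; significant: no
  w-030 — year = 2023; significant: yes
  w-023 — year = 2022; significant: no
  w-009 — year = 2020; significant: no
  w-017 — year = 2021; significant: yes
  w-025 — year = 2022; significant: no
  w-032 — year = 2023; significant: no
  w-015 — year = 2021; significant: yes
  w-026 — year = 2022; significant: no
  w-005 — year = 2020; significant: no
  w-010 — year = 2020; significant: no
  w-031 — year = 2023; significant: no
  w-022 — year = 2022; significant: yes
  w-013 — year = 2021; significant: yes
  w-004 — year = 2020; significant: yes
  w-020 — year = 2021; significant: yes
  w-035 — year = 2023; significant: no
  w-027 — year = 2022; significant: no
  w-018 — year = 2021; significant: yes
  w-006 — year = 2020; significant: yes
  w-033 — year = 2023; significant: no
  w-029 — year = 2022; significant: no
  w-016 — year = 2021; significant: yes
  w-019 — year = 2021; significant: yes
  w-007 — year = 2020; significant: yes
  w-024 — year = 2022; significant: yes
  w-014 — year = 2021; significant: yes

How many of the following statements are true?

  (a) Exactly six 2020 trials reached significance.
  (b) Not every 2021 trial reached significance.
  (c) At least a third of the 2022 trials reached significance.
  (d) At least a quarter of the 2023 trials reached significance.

1

(a) 2020: |A| = 9, |A ∩ B| = 5; needs |A ∩ B| = 6 — false.
(b) 2021: |A| = 8, |A ∩ B| = 8; needs A ⊄ B (|A ∖ B| ≥ 1) — false.
(c) 2022: |A| = 9, |A ∩ B| = 3; needs |A ∩ B| / |A| ≥ 1/3 — true.
(d) 2023: |A| = 6, |A ∩ B| = 1; needs |A ∩ B| / |A| ≥ 1/4 — false.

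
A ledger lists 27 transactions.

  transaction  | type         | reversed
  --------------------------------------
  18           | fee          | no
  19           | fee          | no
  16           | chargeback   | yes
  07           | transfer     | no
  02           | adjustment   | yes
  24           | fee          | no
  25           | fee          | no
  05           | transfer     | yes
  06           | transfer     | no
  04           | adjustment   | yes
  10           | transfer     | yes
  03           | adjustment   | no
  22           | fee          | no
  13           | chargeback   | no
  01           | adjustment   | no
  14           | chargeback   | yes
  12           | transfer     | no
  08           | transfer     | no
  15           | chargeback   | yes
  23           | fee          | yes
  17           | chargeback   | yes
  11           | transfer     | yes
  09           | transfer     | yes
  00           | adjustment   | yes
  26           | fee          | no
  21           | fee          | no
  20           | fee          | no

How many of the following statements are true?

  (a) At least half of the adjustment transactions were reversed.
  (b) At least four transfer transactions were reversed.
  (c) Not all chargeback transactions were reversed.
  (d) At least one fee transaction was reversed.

(a) adjustment: |A| = 5, |A ∩ B| = 3; needs |A ∩ B| ≥ |A ∖ B| — true.
(b) transfer: |A| = 8, |A ∩ B| = 4; needs |A ∩ B| ≥ 4 — true.
(c) chargeback: |A| = 5, |A ∩ B| = 4; needs A ⊄ B (|A ∖ B| ≥ 1) — true.
(d) fee: |A| = 9, |A ∩ B| = 1; needs A ∩ B ≠ ∅ (|A ∩ B| ≥ 1) — true.

4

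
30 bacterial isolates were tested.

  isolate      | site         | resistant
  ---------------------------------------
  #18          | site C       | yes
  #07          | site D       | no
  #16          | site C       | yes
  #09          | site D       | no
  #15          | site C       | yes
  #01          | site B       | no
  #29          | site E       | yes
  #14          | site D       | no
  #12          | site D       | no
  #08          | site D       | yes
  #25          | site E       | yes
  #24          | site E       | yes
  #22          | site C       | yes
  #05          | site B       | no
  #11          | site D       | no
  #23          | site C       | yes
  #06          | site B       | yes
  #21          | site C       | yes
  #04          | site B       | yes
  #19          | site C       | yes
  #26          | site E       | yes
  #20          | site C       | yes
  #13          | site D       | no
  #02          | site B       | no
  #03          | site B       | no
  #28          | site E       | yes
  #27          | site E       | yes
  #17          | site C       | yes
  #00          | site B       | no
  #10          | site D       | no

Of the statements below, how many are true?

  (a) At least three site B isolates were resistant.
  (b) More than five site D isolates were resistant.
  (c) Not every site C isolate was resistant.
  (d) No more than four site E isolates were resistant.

(a) site B: |A| = 7, |A ∩ B| = 2; needs |A ∩ B| ≥ 3 — false.
(b) site D: |A| = 8, |A ∩ B| = 1; needs |A ∩ B| > 5 — false.
(c) site C: |A| = 9, |A ∩ B| = 9; needs A ⊄ B (|A ∖ B| ≥ 1) — false.
(d) site E: |A| = 6, |A ∩ B| = 6; needs |A ∩ B| ≤ 4 — false.

0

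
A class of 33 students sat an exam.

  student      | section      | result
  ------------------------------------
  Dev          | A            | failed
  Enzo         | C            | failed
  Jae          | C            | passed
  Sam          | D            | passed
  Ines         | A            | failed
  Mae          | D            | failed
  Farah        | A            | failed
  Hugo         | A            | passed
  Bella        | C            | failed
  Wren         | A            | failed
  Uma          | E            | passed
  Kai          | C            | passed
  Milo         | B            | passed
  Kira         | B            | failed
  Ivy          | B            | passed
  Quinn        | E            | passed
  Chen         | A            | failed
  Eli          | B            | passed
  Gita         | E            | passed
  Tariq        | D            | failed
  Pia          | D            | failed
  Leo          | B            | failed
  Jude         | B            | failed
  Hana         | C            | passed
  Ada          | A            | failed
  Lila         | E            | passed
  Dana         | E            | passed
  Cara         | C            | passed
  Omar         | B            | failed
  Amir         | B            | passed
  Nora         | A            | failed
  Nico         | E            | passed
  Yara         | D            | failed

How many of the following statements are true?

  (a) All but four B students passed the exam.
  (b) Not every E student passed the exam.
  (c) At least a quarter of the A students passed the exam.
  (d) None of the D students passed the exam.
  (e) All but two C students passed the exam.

2

(a) B: |A| = 8, |A ∩ B| = 4; needs |A ∖ B| = 4 — true.
(b) E: |A| = 6, |A ∩ B| = 6; needs A ⊄ B (|A ∖ B| ≥ 1) — false.
(c) A: |A| = 8, |A ∩ B| = 1; needs |A ∩ B| / |A| ≥ 1/4 — false.
(d) D: |A| = 5, |A ∩ B| = 1; needs A ∩ B = ∅ (|A ∩ B| = 0) — false.
(e) C: |A| = 6, |A ∩ B| = 4; needs |A ∖ B| = 2 — true.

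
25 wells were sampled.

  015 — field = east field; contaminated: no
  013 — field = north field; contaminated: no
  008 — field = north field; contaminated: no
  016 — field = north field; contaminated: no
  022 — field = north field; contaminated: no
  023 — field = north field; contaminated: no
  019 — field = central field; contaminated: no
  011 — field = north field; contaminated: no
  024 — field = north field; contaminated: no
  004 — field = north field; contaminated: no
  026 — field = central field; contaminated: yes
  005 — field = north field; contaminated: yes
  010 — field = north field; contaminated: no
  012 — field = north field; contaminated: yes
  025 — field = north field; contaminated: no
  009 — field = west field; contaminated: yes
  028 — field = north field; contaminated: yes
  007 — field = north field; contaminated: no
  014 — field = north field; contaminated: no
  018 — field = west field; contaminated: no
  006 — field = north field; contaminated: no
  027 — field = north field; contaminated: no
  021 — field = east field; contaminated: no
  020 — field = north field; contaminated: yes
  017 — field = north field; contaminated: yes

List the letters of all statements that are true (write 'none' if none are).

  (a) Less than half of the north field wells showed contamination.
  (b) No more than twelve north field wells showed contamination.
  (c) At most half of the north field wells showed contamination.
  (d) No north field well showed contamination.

(a), (b), (c)

|A| = 19, |A ∩ B| = 5, |A ∖ B| = 14.
(a) |A ∩ B| < |A ∖ B|: holds.
(b) |A ∩ B| ≤ 12: holds.
(c) |A ∩ B| ≤ |A ∖ B|: holds.
(d) A ∩ B = ∅ (|A ∩ B| = 0): fails.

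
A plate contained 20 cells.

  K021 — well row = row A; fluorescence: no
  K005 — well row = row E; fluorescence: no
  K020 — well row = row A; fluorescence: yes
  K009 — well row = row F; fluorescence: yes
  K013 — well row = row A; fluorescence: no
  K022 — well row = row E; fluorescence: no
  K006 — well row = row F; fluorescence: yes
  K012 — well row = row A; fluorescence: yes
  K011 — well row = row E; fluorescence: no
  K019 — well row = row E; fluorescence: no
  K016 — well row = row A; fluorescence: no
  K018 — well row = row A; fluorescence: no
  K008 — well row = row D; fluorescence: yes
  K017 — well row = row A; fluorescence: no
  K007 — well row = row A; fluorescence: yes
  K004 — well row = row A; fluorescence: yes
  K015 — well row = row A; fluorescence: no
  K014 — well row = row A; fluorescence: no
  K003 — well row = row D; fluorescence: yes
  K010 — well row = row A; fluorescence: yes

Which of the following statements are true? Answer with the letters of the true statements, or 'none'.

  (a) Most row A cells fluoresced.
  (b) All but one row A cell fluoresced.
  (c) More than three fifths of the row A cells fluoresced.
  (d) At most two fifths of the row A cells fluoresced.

|A| = 12, |A ∩ B| = 5, |A ∖ B| = 7.
(a) |A ∩ B| > |A ∖ B|: fails.
(b) |A ∖ B| = 1: fails.
(c) |A ∩ B| / |A| > 3/5: fails.
(d) |A ∩ B| / |A| ≤ 2/5: fails.

none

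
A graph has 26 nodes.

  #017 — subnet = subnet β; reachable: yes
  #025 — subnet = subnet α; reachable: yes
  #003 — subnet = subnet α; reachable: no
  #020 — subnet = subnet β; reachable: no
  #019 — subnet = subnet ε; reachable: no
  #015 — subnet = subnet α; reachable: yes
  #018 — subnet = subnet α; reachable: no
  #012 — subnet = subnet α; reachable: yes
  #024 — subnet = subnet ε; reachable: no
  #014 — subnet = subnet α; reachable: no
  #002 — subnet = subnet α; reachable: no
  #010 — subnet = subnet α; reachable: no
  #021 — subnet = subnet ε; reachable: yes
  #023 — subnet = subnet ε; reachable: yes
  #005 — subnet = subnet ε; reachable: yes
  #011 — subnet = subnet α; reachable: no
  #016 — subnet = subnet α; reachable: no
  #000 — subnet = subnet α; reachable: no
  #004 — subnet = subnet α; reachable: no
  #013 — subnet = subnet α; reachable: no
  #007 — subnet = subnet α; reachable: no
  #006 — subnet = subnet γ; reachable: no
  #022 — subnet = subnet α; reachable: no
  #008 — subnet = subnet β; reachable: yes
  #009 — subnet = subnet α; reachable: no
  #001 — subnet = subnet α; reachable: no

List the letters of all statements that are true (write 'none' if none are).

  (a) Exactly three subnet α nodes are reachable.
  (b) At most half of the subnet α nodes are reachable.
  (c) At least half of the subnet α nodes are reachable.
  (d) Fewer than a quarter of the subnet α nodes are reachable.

(a), (b), (d)

|A| = 17, |A ∩ B| = 3, |A ∖ B| = 14.
(a) |A ∩ B| = 3: holds.
(b) |A ∩ B| ≤ |A ∖ B|: holds.
(c) |A ∩ B| ≥ |A ∖ B|: fails.
(d) |A ∩ B| / |A| < 1/4: holds.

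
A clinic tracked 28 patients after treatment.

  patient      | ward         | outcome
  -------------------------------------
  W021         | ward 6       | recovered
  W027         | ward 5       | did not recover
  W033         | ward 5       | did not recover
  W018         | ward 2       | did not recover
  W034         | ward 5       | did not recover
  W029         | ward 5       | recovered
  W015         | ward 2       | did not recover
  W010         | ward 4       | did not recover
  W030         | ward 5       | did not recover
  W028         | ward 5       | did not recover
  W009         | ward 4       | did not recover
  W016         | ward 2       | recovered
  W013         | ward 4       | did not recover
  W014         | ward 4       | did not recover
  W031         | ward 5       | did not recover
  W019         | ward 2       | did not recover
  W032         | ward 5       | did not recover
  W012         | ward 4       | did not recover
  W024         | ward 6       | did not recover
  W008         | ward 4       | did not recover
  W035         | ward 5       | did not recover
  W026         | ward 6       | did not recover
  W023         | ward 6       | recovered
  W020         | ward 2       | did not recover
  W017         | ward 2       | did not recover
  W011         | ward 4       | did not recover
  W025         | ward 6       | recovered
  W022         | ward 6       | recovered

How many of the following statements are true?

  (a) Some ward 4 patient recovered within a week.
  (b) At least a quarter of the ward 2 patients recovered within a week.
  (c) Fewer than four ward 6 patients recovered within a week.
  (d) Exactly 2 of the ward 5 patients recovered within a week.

0

(a) ward 4: |A| = 7, |A ∩ B| = 0; needs A ∩ B ≠ ∅ (|A ∩ B| ≥ 1) — false.
(b) ward 2: |A| = 6, |A ∩ B| = 1; needs |A ∩ B| / |A| ≥ 1/4 — false.
(c) ward 6: |A| = 6, |A ∩ B| = 4; needs |A ∩ B| < 4 — false.
(d) ward 5: |A| = 9, |A ∩ B| = 1; needs |A ∩ B| = 2 — false.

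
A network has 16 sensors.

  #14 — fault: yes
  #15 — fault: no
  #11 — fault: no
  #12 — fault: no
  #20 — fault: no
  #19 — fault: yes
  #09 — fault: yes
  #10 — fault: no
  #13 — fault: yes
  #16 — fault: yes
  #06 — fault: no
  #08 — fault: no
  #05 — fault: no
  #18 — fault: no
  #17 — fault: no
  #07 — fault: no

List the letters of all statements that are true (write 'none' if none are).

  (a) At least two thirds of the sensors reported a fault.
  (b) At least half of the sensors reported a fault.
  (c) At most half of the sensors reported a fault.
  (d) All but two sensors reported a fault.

|A| = 16, |A ∩ B| = 5, |A ∖ B| = 11.
(a) |A ∩ B| / |A| ≥ 2/3: fails.
(b) |A ∩ B| ≥ |A ∖ B|: fails.
(c) |A ∩ B| ≤ |A ∖ B|: holds.
(d) |A ∖ B| = 2: fails.

(c)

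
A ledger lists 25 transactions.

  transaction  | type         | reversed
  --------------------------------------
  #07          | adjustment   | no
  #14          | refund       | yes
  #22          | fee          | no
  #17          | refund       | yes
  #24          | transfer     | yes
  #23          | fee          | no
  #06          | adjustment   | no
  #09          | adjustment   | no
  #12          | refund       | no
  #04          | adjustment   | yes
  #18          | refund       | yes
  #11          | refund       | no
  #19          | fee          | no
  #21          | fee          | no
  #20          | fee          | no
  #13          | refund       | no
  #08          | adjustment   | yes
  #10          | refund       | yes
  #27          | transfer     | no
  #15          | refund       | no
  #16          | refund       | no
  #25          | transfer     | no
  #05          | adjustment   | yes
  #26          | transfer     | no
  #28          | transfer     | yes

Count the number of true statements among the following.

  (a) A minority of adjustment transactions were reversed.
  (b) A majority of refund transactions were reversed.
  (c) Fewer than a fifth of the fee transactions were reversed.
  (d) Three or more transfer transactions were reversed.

(a) adjustment: |A| = 6, |A ∩ B| = 3; needs |A ∩ B| < |A ∖ B| — false.
(b) refund: |A| = 9, |A ∩ B| = 4; needs |A ∩ B| > |A ∖ B| — false.
(c) fee: |A| = 5, |A ∩ B| = 0; needs |A ∩ B| / |A| < 1/5 — true.
(d) transfer: |A| = 5, |A ∩ B| = 2; needs |A ∩ B| ≥ 3 — false.

1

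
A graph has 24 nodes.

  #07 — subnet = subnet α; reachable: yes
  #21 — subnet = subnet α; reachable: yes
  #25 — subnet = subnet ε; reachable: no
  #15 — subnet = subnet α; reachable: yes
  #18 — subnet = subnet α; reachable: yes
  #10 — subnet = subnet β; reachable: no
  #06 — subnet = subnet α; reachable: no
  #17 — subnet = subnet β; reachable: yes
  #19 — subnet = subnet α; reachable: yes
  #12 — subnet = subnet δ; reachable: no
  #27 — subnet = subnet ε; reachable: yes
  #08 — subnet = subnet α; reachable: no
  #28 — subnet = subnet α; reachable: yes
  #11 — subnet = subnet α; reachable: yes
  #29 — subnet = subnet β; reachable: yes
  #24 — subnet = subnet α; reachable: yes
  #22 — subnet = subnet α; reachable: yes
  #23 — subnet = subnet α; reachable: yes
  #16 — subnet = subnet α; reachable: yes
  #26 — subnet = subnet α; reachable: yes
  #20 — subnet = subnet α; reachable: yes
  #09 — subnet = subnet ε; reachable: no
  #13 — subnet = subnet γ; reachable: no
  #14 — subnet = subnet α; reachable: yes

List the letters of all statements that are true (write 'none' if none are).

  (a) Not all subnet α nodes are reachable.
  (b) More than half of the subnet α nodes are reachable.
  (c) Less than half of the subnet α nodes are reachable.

(a), (b)

|A| = 16, |A ∩ B| = 14, |A ∖ B| = 2.
(a) A ⊄ B (|A ∖ B| ≥ 1): holds.
(b) |A ∩ B| > |A ∖ B|: holds.
(c) |A ∩ B| < |A ∖ B|: fails.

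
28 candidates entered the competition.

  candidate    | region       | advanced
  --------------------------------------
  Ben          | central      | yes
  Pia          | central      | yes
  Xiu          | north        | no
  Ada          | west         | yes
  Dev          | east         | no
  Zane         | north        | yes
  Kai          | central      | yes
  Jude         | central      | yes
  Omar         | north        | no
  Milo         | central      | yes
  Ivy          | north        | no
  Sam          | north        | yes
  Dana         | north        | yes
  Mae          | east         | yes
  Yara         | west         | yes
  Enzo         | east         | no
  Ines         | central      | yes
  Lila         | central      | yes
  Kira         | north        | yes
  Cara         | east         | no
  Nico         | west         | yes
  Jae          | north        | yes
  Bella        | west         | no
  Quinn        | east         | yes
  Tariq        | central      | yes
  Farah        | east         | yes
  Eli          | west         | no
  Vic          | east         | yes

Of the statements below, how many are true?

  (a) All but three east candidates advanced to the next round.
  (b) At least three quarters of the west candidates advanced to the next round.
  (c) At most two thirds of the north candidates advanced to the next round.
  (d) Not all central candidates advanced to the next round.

2

(a) east: |A| = 7, |A ∩ B| = 4; needs |A ∖ B| = 3 — true.
(b) west: |A| = 5, |A ∩ B| = 3; needs |A ∩ B| / |A| ≥ 3/4 — false.
(c) north: |A| = 8, |A ∩ B| = 5; needs |A ∩ B| / |A| ≤ 2/3 — true.
(d) central: |A| = 8, |A ∩ B| = 8; needs A ⊄ B (|A ∖ B| ≥ 1) — false.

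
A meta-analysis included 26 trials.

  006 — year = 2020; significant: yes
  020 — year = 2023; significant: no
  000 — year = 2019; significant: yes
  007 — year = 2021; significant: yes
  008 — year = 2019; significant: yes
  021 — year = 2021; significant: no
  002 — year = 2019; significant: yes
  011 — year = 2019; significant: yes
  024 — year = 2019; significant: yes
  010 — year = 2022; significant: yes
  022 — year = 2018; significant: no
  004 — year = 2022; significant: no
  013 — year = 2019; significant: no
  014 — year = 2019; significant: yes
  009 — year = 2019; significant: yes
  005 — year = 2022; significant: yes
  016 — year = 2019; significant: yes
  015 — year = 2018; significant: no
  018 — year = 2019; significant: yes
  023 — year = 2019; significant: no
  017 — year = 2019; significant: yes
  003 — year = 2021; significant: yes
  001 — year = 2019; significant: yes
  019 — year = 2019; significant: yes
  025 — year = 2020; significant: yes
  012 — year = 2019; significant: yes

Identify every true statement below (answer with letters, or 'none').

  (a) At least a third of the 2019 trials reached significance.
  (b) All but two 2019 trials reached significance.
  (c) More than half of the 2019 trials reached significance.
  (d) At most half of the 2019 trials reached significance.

|A| = 15, |A ∩ B| = 13, |A ∖ B| = 2.
(a) |A ∩ B| / |A| ≥ 1/3: holds.
(b) |A ∖ B| = 2: holds.
(c) |A ∩ B| > |A ∖ B|: holds.
(d) |A ∩ B| ≤ |A ∖ B|: fails.

(a), (b), (c)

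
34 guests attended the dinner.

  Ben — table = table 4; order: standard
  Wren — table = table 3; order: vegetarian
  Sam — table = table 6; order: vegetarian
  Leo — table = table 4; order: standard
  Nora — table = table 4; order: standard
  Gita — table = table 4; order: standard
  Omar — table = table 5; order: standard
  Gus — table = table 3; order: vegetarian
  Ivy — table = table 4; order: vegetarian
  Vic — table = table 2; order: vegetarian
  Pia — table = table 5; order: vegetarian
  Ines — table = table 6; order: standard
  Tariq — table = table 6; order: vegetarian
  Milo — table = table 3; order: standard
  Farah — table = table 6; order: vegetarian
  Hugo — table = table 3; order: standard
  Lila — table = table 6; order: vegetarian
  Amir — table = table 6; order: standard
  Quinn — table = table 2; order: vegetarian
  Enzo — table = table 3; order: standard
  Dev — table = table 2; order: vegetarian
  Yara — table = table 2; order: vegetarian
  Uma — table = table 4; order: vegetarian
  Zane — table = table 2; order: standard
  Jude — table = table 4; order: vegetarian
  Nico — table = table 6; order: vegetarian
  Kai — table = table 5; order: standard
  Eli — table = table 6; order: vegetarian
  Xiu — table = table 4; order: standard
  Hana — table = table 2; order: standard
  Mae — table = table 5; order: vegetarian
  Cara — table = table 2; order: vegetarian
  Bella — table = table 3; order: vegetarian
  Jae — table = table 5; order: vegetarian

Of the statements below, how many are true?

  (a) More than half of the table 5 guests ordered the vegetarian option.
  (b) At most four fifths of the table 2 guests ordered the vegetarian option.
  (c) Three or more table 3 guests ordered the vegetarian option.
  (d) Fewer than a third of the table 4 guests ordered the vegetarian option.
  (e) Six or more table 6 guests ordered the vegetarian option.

4

(a) table 5: |A| = 5, |A ∩ B| = 3; needs |A ∩ B| > |A ∖ B| — true.
(b) table 2: |A| = 7, |A ∩ B| = 5; needs |A ∩ B| / |A| ≤ 4/5 — true.
(c) table 3: |A| = 6, |A ∩ B| = 3; needs |A ∩ B| ≥ 3 — true.
(d) table 4: |A| = 8, |A ∩ B| = 3; needs |A ∩ B| / |A| < 1/3 — false.
(e) table 6: |A| = 8, |A ∩ B| = 6; needs |A ∩ B| ≥ 6 — true.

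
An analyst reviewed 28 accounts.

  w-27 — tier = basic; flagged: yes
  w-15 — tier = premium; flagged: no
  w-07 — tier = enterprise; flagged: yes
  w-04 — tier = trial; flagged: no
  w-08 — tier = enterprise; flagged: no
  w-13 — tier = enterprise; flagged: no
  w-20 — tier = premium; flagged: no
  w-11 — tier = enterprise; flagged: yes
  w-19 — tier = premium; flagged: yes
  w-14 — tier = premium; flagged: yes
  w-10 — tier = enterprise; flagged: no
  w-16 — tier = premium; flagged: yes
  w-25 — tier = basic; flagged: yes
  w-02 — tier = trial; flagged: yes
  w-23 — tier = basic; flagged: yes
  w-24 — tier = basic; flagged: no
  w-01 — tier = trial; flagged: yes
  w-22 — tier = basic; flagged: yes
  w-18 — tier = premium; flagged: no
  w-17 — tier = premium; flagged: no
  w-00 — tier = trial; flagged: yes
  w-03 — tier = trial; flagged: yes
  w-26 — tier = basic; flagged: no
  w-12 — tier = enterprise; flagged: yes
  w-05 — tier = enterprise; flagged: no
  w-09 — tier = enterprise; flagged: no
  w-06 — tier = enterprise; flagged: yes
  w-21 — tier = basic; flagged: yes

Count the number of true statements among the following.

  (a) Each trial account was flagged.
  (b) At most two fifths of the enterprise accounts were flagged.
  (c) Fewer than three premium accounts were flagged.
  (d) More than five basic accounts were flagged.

(a) trial: |A| = 5, |A ∩ B| = 4; needs A ⊆ B, i.e. every element of A is in B (|A ∖ B| = 0) — false.
(b) enterprise: |A| = 9, |A ∩ B| = 4; needs |A ∩ B| / |A| ≤ 2/5 — false.
(c) premium: |A| = 7, |A ∩ B| = 3; needs |A ∩ B| < 3 — false.
(d) basic: |A| = 7, |A ∩ B| = 5; needs |A ∩ B| > 5 — false.

0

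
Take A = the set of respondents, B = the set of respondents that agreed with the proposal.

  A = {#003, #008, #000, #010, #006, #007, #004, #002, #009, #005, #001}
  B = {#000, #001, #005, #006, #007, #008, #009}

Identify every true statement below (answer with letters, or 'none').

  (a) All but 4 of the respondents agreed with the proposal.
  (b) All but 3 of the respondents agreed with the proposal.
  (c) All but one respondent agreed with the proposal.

|A| = 11, |A ∩ B| = 7, |A ∖ B| = 4.
(a) |A ∖ B| = 4: holds.
(b) |A ∖ B| = 3: fails.
(c) |A ∖ B| = 1: fails.

(a)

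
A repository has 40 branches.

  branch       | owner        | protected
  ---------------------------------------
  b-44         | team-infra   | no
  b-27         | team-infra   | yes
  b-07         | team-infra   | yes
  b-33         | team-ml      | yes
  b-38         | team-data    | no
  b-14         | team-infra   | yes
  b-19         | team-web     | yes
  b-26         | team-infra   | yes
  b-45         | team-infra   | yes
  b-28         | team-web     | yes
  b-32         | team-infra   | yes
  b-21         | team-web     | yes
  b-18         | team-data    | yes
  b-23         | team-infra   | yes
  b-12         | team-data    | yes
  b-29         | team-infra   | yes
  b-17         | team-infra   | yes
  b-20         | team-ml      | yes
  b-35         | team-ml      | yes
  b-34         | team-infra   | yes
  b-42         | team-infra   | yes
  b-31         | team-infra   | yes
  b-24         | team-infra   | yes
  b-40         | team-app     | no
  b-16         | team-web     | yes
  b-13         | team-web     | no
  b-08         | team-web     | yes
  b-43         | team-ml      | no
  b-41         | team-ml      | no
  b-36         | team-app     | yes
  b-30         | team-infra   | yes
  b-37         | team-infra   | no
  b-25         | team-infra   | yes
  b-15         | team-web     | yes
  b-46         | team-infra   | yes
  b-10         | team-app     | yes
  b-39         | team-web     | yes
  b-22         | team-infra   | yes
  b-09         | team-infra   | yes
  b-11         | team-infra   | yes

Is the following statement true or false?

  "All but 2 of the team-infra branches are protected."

'All but 2 of the team-infra branches are protected' holds iff |A ∖ B| = 2.
|A| = 21, |A ∩ B| = 19, |A ∖ B| = 2.
|A ∖ B| = 2, so the statement is true.

True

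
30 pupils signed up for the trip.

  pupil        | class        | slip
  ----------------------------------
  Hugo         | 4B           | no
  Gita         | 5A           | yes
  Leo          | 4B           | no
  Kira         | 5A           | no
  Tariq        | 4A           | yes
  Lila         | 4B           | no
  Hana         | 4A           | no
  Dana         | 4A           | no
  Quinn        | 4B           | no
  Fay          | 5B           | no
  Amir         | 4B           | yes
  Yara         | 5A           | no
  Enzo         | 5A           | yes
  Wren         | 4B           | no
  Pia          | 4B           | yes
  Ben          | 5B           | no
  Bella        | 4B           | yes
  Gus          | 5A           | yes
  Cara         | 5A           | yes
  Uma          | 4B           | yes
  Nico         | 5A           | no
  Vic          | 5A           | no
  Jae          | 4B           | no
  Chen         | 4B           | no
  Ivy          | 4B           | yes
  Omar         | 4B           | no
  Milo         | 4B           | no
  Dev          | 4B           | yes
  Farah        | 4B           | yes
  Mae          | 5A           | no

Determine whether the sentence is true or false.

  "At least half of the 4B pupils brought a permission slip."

False

'At least half of the 4B pupils brought a permission slip' holds iff |A ∩ B| ≥ |A ∖ B|.
|A| = 16, |A ∩ B| = 7, |A ∖ B| = 9.
7 < 9, so the statement is false.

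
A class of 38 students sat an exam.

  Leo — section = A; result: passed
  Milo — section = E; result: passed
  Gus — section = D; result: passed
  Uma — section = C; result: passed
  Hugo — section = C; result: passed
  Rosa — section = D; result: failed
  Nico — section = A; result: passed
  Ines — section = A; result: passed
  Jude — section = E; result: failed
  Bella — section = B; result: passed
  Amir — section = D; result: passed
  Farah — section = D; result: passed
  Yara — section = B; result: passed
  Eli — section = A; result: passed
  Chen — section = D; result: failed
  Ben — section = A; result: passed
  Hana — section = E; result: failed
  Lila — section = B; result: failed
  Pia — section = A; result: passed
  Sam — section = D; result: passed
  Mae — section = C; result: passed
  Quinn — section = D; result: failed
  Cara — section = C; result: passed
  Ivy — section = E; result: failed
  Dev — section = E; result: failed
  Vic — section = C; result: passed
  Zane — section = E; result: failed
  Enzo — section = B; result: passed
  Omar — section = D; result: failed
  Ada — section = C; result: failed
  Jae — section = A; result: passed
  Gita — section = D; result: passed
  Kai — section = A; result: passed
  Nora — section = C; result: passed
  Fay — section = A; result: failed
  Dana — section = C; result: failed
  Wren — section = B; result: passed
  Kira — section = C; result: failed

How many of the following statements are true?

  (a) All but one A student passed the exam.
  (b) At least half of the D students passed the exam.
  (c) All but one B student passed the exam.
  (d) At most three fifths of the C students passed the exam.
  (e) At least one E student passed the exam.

(a) A: |A| = 9, |A ∩ B| = 8; needs |A ∖ B| = 1 — true.
(b) D: |A| = 9, |A ∩ B| = 5; needs |A ∩ B| ≥ |A ∖ B| — true.
(c) B: |A| = 5, |A ∩ B| = 4; needs |A ∖ B| = 1 — true.
(d) C: |A| = 9, |A ∩ B| = 6; needs |A ∩ B| / |A| ≤ 3/5 — false.
(e) E: |A| = 6, |A ∩ B| = 1; needs A ∩ B ≠ ∅ (|A ∩ B| ≥ 1) — true.

4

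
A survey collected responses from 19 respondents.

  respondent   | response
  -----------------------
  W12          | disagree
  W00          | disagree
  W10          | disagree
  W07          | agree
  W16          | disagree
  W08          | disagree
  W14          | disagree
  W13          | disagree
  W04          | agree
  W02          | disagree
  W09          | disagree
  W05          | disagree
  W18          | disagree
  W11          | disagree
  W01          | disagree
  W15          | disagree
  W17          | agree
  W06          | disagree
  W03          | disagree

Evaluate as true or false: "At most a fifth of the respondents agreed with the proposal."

The determiner here denotes the relation: |A ∩ B| / |A| ≤ 1/5.
|A| = 19, |A ∩ B| = 3, |A ∖ B| = 16.
|A ∩ B|/|A| = 3/19, so the statement is true.

True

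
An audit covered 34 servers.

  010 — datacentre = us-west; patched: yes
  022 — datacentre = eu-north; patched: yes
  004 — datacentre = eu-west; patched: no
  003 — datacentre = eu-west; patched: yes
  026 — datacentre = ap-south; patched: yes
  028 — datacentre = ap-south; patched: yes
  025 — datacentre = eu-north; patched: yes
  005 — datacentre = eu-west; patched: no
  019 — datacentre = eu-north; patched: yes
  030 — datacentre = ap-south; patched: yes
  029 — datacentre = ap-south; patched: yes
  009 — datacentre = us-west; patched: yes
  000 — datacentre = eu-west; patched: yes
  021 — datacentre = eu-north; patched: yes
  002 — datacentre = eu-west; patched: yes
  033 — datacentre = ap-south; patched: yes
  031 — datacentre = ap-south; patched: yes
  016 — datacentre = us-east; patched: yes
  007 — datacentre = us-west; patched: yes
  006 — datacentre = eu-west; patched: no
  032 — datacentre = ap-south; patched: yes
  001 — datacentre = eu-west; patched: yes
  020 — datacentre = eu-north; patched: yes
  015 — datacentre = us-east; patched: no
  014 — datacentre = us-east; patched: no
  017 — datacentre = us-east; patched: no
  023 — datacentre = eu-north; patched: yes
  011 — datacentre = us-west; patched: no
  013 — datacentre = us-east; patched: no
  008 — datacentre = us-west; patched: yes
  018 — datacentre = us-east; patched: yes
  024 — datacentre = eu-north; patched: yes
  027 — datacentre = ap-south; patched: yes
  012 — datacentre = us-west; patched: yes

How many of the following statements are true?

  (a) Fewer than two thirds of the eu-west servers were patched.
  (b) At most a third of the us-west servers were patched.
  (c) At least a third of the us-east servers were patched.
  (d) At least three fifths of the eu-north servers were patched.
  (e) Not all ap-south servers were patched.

3

(a) eu-west: |A| = 7, |A ∩ B| = 4; needs |A ∩ B| / |A| < 2/3 — true.
(b) us-west: |A| = 6, |A ∩ B| = 5; needs |A ∩ B| / |A| ≤ 1/3 — false.
(c) us-east: |A| = 6, |A ∩ B| = 2; needs |A ∩ B| / |A| ≥ 1/3 — true.
(d) eu-north: |A| = 7, |A ∩ B| = 7; needs |A ∩ B| / |A| ≥ 3/5 — true.
(e) ap-south: |A| = 8, |A ∩ B| = 8; needs A ⊄ B (|A ∖ B| ≥ 1) — false.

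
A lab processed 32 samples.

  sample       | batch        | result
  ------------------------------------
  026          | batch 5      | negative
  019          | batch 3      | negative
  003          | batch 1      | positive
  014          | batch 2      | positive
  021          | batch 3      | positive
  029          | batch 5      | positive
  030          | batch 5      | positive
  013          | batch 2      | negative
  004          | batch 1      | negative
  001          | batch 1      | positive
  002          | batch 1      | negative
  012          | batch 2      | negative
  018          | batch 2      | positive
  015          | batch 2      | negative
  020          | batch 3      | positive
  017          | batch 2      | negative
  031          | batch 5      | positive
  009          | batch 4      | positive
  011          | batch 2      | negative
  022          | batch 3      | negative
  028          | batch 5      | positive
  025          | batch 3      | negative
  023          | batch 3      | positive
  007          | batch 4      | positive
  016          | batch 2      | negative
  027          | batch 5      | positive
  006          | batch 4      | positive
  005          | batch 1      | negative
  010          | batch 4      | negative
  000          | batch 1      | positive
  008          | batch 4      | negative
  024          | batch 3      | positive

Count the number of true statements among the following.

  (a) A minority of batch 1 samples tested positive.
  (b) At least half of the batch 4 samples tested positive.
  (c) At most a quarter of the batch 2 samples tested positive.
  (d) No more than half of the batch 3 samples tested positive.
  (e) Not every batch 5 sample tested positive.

3

(a) batch 1: |A| = 6, |A ∩ B| = 3; needs |A ∩ B| < |A ∖ B| — false.
(b) batch 4: |A| = 5, |A ∩ B| = 3; needs |A ∩ B| ≥ |A ∖ B| — true.
(c) batch 2: |A| = 8, |A ∩ B| = 2; needs |A ∩ B| / |A| ≤ 1/4 — true.
(d) batch 3: |A| = 7, |A ∩ B| = 4; needs |A ∩ B| ≤ |A ∖ B| — false.
(e) batch 5: |A| = 6, |A ∩ B| = 5; needs A ⊄ B (|A ∖ B| ≥ 1) — true.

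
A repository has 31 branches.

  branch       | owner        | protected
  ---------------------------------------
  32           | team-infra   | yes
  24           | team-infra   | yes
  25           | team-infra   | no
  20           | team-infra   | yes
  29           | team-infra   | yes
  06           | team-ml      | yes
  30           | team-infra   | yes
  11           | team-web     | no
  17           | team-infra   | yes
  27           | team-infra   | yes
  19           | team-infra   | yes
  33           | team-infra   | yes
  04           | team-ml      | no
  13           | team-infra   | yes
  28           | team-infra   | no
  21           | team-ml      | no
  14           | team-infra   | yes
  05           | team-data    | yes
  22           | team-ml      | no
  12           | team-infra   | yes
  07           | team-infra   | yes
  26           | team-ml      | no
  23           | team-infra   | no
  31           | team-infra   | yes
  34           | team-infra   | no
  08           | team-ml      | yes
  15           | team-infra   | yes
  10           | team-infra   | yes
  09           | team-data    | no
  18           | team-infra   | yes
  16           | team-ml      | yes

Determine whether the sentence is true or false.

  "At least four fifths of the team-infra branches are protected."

Truth condition: |A ∩ B| / |A| ≥ 4/5.
|A| = 21, |A ∩ B| = 17, |A ∖ B| = 4.
|A ∩ B|/|A| = 17/21, so the statement is true.

True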